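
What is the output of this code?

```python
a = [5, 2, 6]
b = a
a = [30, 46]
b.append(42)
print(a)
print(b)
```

Key concept: rebinding vs mutation: a is rebound to a new list, b still points at the original.
Step by step:
`a = [5, 2, 6]` → a = [5, 2, 6]
`b = a` → b = [5, 2, 6] (same object as a)
`a = [30, 46]` → a = [30, 46]
`b.append(42)` → b = [5, 2, 6, 42]
`print(a)` → prints [30, 46]
`print(b)` → prints [5, 2, 6, 42]

Answer:
[30, 46]
[5, 2, 6, 42]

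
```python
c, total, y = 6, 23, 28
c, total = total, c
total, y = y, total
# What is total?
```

Trace:
`c, total, y = 6, 23, 28` → c = 6; total = 23; y = 28
`c, total = total, c` → c = 23; total = 6
`total, y = y, total` → total = 28; y = 6
So total = 28

Answer: 28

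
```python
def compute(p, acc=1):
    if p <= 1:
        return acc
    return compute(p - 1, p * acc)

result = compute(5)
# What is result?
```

Accumulator trace (n, acc): (5, 1) -> (4, 5) -> (3, 20) -> (2, 60) -> (1, 120) -> return 120

Answer: 120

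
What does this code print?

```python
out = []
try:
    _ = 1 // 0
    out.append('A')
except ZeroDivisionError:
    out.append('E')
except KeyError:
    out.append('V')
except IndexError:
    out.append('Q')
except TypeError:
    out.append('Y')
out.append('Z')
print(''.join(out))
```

Execution trace: 'E' (except ZeroDivisionError) → 'Z' (after the try/except). Output: EZ

Answer: EZ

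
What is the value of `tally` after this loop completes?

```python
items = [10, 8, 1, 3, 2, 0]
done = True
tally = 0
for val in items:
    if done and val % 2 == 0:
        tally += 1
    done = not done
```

Count even values at even positions
`tally` takes the values: 0 → 1 → 2

Answer: 2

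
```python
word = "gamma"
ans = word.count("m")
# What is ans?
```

Trace:
`word = "gamma"` → word = 'gamma'
`ans = word.count("m")` → ans = 2
So ans = 2

Answer: 2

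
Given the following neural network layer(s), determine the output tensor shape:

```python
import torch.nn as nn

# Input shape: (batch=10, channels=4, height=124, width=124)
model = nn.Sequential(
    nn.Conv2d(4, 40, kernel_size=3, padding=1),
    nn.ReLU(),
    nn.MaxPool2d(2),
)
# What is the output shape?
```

Input: (10, 4, 124, 124) -> after Conv2d: (10, 40, 124, 124) -> after ReLU: (10, 40, 124, 124) -> Output: (10, 40, 62, 62)

Answer: (10, 40, 62, 62)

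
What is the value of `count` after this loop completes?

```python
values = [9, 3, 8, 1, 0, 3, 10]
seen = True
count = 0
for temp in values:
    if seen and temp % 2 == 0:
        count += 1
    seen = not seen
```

Count even values at even positions
`count` takes the values: 0 → 1 → 2 → 3

Answer: 3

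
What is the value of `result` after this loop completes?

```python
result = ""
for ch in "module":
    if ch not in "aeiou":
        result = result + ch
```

Remove vowels from 'module'
`result` takes the values: "" → "m" → "md" → "mdl"

Answer: "mdl"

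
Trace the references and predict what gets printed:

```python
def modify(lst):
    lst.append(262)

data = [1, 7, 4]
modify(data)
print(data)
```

Key concept: function modifies passed list.
Step by step:
`data = [1, 7, 4]` → data = [1, 7, 4]
`modify(data)` → data = [1, 7, 4, 262]
`print(data)` → prints [1, 7, 4, 262]

Answer: [1, 7, 4, 262]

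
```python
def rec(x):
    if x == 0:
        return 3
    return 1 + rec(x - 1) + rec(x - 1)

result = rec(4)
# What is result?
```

rec(x) = 1 + 2·rec(x-1), rec(0)=3. Closed form: (3+1)·2^4 - 1 = 63.

Answer: 63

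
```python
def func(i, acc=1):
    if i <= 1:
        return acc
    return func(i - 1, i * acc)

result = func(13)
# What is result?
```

Accumulator trace (n, acc): (13, 1) -> (12, 13) -> (11, 156) -> (10, 1716) -> (9, 17160) -> (8, 154440) -> (7, 1235520) -> (6, 8648640) -> (5, 51891840) -> (4, 259459200) -> (3, 1037836800) -> (2, 3113510400) -> (1, 6227020800) -> return 6227020800

Answer: 6227020800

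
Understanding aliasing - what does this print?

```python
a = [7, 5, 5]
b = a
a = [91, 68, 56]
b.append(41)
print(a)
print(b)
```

Key concept: rebinding vs mutation: a is rebound to a new list, b still points at the original.
Step by step:
`a = [7, 5, 5]` → a = [7, 5, 5]
`b = a` → b = [7, 5, 5] (same object as a)
`a = [91, 68, 56]` → a = [91, 68, 56]
`b.append(41)` → b = [7, 5, 5, 41]
`print(a)` → prints [91, 68, 56]
`print(b)` → prints [7, 5, 5, 41]

Answer:
[91, 68, 56]
[7, 5, 5, 41]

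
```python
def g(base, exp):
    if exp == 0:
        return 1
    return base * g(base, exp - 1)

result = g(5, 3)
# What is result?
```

g(5, 3) = 5 * 5 * 5 = 125

Answer: 125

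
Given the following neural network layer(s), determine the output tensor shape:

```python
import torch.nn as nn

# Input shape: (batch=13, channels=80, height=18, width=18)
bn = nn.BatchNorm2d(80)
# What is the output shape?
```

Input: (13, 80, 18, 18) -> Output: (13, 80, 18, 18)

Answer: (13, 80, 18, 18)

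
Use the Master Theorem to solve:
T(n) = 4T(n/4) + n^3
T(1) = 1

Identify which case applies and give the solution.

a=4, b=4, f(n)=n^3. log_4(4) = 1. Since c=3 > 1 and the regularity condition holds (4(n/4)^3 = (4/4^3)n^3 with 4/4^3 < 1), Case 3 applies: T(n) = Θ(f(n)) = O(n^3).

Answer: O(n^3) - Case 3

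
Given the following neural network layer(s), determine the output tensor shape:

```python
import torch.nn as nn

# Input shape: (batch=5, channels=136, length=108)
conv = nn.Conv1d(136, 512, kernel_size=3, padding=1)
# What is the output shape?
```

Input: (5, 136, 108) -> Output: (5, 512, 108)

Answer: (5, 512, 108)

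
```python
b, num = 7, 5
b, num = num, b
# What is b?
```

Trace:
`b, num = 7, 5` → b = 7; num = 5
`b, num = num, b` → b = 5; num = 7
So b = 5

Answer: 5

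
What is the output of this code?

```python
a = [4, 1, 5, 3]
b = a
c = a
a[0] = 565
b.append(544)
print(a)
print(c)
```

Key concept: multiple aliases.
Step by step:
`a = [4, 1, 5, 3]` → a = [4, 1, 5, 3]
`b = a` → b = [4, 1, 5, 3] (same object as a)
`c = a` → c = [4, 1, 5, 3] (same object as a, b)
`a[0] = 565` → a = [565, 1, 5, 3] (same object as b, c); b = [565, 1, 5, 3] (same object as a, c); c = [565, 1, 5, 3] (same object as a, b)
`b.append(544)` → a = [565, 1, 5, 3, 544] (same object as b, c); b = [565, 1, 5, 3, 544] (same object as a, c); c = [565, 1, 5, 3, 544] (same object as a, b)
`print(a)` → prints [565, 1, 5, 3, 544]
`print(c)` → prints [565, 1, 5, 3, 544]

Answer:
[565, 1, 5, 3, 544]
[565, 1, 5, 3, 544]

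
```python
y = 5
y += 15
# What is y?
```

Trace:
`y = 5` → y = 5
`y += 15` → y = 20
So y = 20

Answer: 20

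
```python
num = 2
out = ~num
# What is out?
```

Trace:
`num = 2` → num = 2
`out = ~num` → out = -3
So out = -3

Answer: -3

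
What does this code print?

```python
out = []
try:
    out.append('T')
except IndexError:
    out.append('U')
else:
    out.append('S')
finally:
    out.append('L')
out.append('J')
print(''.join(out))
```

Execution trace: 'T' (try body, no exception) → 'S' (else) → 'L' (finally) → 'J' (after the try/except). Output: TSLJ

Answer: TSLJ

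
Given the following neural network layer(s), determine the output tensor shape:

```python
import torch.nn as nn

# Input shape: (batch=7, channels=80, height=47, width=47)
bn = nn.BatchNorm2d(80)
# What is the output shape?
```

Input: (7, 80, 47, 47) -> Output: (7, 80, 47, 47)

Answer: (7, 80, 47, 47)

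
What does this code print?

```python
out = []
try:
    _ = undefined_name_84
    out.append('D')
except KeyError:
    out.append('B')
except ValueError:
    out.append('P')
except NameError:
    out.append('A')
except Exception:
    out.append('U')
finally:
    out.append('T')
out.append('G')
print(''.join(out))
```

Execution trace: 'A' (except NameError) → 'T' (finally) → 'G' (after the try/except). Output: ATG

Answer: ATG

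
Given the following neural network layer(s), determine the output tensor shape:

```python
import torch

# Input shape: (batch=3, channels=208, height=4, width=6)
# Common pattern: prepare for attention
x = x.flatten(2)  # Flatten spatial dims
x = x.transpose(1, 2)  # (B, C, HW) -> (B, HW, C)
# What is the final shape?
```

Input: (3, 208, 4, 6) -> after flatten(2): (3, 208, 24) -> Output: (3, 24, 208)

Answer: (3, 24, 208)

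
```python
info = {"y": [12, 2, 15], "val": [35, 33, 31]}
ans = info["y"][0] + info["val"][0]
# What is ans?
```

Trace:
`info = {"y": [12, 2, 15], "val": [35, 33, 31]}` → info = {'y': [12, 2, 15], 'val': [35, 33, 31]}
`ans = info["y"][0] + info["val"][0]` → ans = 47
So ans = 47

Answer: 47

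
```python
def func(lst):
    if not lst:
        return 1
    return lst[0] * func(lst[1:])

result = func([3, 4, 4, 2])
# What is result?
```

Product over [3, 4, 4, 2] = 3 * 4 * 4 * 2 = 96

Answer: 96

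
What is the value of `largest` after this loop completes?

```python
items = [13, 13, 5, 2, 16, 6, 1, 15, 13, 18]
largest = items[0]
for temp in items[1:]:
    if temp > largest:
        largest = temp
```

Maximum of [13, 13, 5, 2, 16, 6, 1, 15, 13, 18]
`largest` takes the values: 13 → 16 → 18

Answer: 18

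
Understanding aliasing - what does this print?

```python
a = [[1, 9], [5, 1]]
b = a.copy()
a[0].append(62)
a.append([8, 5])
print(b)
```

Key concept: shallow copy with nested lists.
Step by step:
`a = [[1, 9], [5, 1]]` → a = [[1, 9], [5, 1]]
`b = a.copy()` → b = [[1, 9], [5, 1]]
`a[0].append(62)` → a = [[1, 9, 62], [5, 1]]; b = [[1, 9, 62], [5, 1]]
`a.append([8, 5])` → a = [[1, 9, 62], [5, 1], [8, 5]]
`print(b)` → prints [[1, 9, 62], [5, 1]]

Answer: [[1, 9, 62], [5, 1]]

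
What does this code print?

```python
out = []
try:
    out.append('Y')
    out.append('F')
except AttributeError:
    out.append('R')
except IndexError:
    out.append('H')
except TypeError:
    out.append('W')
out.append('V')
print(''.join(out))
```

Execution trace: 'Y' (try body) → 'F' (try body, no exception) → 'V' (after the try/except). Output: YFV

Answer: YFV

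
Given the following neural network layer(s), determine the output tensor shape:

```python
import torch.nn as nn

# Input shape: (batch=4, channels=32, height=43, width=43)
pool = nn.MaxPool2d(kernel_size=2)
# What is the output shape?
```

Input: (4, 32, 43, 43) -> Output: (4, 32, 21, 21)

Answer: (4, 32, 21, 21)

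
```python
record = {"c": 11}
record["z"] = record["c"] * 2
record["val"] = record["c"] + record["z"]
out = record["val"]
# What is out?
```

Trace:
`record = {"c": 11}` → record = {'c': 11}
`record["z"] = record["c"] * 2` → record = {'c': 11, 'z': 22}
`record["val"] = record["c"] + record["z"]` → record = {'c': 11, 'z': 22, 'val': 33}
`out = record["val"]` → out = 33
So out = 33

Answer: 33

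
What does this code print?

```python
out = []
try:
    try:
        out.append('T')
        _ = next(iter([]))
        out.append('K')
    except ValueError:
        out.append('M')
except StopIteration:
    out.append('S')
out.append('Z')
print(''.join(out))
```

Execution trace: 'T' (try body) → 'S' (outer except StopIteration) → 'Z' (after the try/except). Output: TSZ

Answer: TSZ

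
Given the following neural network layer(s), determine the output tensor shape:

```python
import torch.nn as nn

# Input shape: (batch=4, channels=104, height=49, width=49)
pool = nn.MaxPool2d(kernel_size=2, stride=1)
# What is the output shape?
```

Input: (4, 104, 49, 49) -> Output: (4, 104, 48, 48)

Answer: (4, 104, 48, 48)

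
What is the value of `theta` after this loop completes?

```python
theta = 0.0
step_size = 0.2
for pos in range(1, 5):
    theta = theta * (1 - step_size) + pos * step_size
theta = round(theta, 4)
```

Moving average with lr=0.2
`theta` takes the values: 0.0 → 0.2 → 0.56 → 1.048 → 1.6384

Answer: 1.6384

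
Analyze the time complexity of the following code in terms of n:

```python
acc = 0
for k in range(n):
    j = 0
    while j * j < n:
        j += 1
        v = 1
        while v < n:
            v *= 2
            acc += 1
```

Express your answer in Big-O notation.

Each loop level contributes: n × √n × log n. Multiplying the contributions gives O(n√n log n).

Answer: O(n√n log n)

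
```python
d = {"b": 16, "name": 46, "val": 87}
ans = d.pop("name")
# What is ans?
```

Trace:
`d = {"b": 16, "name": 46, "val": 87}` → d = {'b': 16, 'name': 46, 'val': 87}
`ans = d.pop("name")` → d = {'b': 16, 'val': 87}; ans = 46
So ans = 46

Answer: 46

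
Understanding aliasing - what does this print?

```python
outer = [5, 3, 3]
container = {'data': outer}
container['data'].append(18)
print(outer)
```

Key concept: dict holds reference to list.
Step by step:
`outer = [5, 3, 3]` → outer = [5, 3, 3]
`container = {'data': outer}` → container = {'data': [5, 3, 3]}
`container['data'].append(18)` → outer = [5, 3, 3, 18]; container = {'data': [5, 3, 3, 18]}
`print(outer)` → prints [5, 3, 3, 18]

Answer: [5, 3, 3, 18]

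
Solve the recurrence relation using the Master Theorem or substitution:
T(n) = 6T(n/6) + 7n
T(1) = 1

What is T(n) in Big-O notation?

By Master Theorem: a=6, b=6, f(n)=7n. Since log_6(6) = 1 and f(n) = Θ(n^1), Case 2 applies. T(n) = O(n log n).

Answer: O(n log n)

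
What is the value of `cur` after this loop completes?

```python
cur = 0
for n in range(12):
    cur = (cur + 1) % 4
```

Increment mod 4, 12 times = 0
`cur` takes the values: 0 → 1 → 2 → 3 → 0 → 1 → 2 → 3 → 0 → 1 → 2 → 3 → 0

Answer: 0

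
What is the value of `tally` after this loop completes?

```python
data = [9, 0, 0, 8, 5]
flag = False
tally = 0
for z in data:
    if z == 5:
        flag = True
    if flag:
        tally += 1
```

Count elements after first 5 in [9, 0, 0, 8, 5]
`tally` takes the values: 0 → 1

Answer: 1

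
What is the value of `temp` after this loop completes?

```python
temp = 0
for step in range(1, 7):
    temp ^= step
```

XOR of 1 to 6
`temp` takes the values: 0 → 1 → 3 → 0 → 4 → 1 → 7

Answer: 7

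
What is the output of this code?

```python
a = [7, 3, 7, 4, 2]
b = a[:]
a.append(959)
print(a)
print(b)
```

Key concept: slice [:] creates copy.
Step by step:
`a = [7, 3, 7, 4, 2]` → a = [7, 3, 7, 4, 2]
`b = a[:]` → b = [7, 3, 7, 4, 2]
`a.append(959)` → a = [7, 3, 7, 4, 2, 959]
`print(a)` → prints [7, 3, 7, 4, 2, 959]
`print(b)` → prints [7, 3, 7, 4, 2]

Answer:
[7, 3, 7, 4, 2, 959]
[7, 3, 7, 4, 2]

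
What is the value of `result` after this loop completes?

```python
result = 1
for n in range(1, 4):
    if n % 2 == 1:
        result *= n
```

Product of odd numbers 1 to 3
`result` takes the values: 1 → 3

Answer: 3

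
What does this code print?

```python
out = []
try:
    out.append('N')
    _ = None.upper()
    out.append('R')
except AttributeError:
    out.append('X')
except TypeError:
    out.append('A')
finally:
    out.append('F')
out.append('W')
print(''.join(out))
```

Execution trace: 'N' (try body) → 'X' (except AttributeError) → 'F' (finally) → 'W' (after the try/except). Output: NXFW

Answer: NXFW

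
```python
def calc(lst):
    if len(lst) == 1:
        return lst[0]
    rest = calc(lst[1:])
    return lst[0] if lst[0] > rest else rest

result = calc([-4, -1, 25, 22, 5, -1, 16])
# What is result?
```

Recursive max over [-4, -1, 25, 22, 5, -1, 16] = 25

Answer: 25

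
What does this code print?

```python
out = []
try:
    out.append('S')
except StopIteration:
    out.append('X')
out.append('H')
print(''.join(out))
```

Execution trace: 'S' (try body, no exception) → 'H' (after the try/except). Output: SH

Answer: SH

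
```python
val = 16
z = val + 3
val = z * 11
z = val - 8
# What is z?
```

Trace:
`val = 16` → val = 16
`z = val + 3` → z = 19
`val = z * 11` → val = 209
`z = val - 8` → z = 201
So z = 201

Answer: 201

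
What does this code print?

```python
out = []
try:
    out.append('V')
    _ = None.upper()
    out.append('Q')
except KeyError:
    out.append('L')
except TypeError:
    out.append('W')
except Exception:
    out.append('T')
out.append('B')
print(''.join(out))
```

Execution trace: 'V' (try body) → 'T' (except Exception) → 'B' (after the try/except). Output: VTB

Answer: VTB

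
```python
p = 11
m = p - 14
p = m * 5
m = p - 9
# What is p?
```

Trace:
`p = 11` → p = 11
`m = p - 14` → m = -3
`p = m * 5` → p = -15
`m = p - 9` → m = -24
So p = -15

Answer: -15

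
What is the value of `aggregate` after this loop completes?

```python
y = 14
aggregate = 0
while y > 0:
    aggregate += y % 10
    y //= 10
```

Sum digits of 14
`aggregate` takes the values: 0 → 4 → 5

Answer: 5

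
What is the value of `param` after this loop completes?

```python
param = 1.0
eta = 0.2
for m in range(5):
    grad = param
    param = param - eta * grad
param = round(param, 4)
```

Gradient descent: w = 1.0 * (1 - 0.2)^5
`param` takes the values: 1.0 → 0.8 → 0.64 → 0.512 → 0.4096 → 0.32768 → 0.3277

Answer: 0.3277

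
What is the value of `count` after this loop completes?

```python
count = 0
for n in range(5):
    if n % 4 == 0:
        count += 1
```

Count numbers divisible by 4 in range(5)
`count` takes the values: 0 → 1 → 2

Answer: 2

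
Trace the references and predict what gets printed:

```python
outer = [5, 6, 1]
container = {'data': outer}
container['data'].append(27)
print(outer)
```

Key concept: dict holds reference to list.
Step by step:
`outer = [5, 6, 1]` → outer = [5, 6, 1]
`container = {'data': outer}` → container = {'data': [5, 6, 1]}
`container['data'].append(27)` → outer = [5, 6, 1, 27]; container = {'data': [5, 6, 1, 27]}
`print(outer)` → prints [5, 6, 1, 27]

Answer: [5, 6, 1, 27]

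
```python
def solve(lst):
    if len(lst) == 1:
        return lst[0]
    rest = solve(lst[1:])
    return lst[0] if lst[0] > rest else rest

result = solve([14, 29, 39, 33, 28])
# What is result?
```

Recursive max over [14, 29, 39, 33, 28] = 39

Answer: 39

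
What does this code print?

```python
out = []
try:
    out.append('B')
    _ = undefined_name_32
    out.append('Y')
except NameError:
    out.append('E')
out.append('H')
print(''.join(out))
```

Execution trace: 'B' (try body) → 'E' (except NameError) → 'H' (after the try/except). Output: BEH

Answer: BEH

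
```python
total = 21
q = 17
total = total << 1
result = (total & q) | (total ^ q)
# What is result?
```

Trace:
`total = 21` → total = 21
`q = 17` → q = 17
`total = total << 1` → total = 42
`result = (total & q) | (total ^ q)` → result = 59
So result = 59

Answer: 59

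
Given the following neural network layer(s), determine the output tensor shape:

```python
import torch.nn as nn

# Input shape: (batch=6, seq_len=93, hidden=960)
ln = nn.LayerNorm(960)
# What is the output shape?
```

Input: (6, 93, 960) -> Output: (6, 93, 960)

Answer: (6, 93, 960)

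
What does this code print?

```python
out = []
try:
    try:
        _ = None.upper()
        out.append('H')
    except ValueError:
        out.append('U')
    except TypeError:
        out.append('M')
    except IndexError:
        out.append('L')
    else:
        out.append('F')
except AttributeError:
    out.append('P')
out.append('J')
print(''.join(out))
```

Execution trace: 'P' (outer except AttributeError) → 'J' (after the try/except). Output: PJ

Answer: PJ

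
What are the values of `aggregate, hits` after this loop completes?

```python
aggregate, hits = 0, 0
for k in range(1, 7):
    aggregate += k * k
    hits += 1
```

Sum of squares and count
`aggregate, hits` takes the values: (0, 0) → (1, 0) → (1, 1) → (5, 1) → (5, 2) → (14, 2) → (14, 3) → (30, 3) → (30, 4) → (55, 4) → (55, 5) → (91, 5) → (91, 6)

Answer: 91, 6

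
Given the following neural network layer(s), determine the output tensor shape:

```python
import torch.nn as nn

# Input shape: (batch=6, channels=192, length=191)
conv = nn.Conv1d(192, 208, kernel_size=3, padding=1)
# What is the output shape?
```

Input: (6, 192, 191) -> Output: (6, 208, 191)

Answer: (6, 208, 191)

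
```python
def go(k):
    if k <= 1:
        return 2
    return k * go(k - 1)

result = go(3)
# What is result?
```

go(3) = 3 * 2 * 2 = 12

Answer: 12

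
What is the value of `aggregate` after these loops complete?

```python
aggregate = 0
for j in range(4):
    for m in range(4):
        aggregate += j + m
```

Sum of all j+m for j,m in 4x4
`aggregate` takes the values: 0 → 1 → 3 → 6 → 7 → 9 → 12 → 16 → 18 → 21 → 25 → 30 → 33 → 37 → 42 → 48

Answer: 48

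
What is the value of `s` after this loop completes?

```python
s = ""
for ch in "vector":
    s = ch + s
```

Reverse 'vector'
`s` takes the values: "" → "v" → "ev" → "cev" → "tcev" → "otcev" → "rotcev"

Answer: "rotcev"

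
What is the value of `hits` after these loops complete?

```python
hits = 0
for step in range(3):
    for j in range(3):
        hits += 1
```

3 * 3 = 9
`hits` takes the values: 0 → 1 → 2 → 3 → 4 → 5 → 6 → 7 → 8 → 9

Answer: 9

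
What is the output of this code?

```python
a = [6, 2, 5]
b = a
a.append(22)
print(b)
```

Key concept: basic list aliasing.
Step by step:
`a = [6, 2, 5]` → a = [6, 2, 5]
`b = a` → b = [6, 2, 5] (same object as a)
`a.append(22)` → a = [6, 2, 5, 22] (same object as b); b = [6, 2, 5, 22] (same object as a)
`print(b)` → prints [6, 2, 5, 22]

Answer: [6, 2, 5, 22]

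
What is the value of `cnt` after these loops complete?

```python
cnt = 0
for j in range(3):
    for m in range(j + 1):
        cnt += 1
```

Triangle: 1 + 2 + ... + 3
`cnt` takes the values: 0 → 1 → 2 → 3 → 4 → 5 → 6

Answer: 6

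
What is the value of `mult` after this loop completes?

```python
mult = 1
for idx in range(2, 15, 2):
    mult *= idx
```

Product of even numbers 2 to 14
`mult` takes the values: 1 → 2 → 8 → 48 → 384 → 3840 → 46080 → 645120

Answer: 645120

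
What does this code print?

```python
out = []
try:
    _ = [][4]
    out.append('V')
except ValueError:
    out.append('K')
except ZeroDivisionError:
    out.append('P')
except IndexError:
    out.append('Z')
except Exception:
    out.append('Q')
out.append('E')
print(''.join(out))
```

Execution trace: 'Z' (except IndexError) → 'E' (after the try/except). Output: ZE

Answer: ZE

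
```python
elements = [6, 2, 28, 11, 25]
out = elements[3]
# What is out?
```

Trace:
`elements = [6, 2, 28, 11, 25]` → elements = [6, 2, 28, 11, 25]
`out = elements[3]` → out = 11
So out = 11

Answer: 11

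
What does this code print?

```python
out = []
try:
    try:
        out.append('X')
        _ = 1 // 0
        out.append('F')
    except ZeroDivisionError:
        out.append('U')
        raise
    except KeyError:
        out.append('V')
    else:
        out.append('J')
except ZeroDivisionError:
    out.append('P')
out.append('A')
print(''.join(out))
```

Execution trace: 'X' (try body) → 'U' (except ZeroDivisionError) → 'P' (outer except ZeroDivisionError) → 'A' (after the try/except). Output: XUPA

Answer: XUPA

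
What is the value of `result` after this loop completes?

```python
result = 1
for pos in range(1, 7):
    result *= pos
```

6! = 720
`result` takes the values: 1 → 2 → 6 → 24 → 120 → 720

Answer: 720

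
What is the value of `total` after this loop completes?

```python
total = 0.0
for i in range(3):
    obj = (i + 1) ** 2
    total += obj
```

Sum of squared losses 1² + 2² + ... + 3²
`total` takes the values: 0.0 → 1.0 → 5.0 → 14.0

Answer: 14.0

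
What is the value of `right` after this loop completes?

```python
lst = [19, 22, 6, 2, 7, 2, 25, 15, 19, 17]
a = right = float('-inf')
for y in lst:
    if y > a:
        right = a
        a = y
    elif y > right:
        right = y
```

Second largest (with repeats) in [19, 22, 6, 2, 7, 2, 25, 15, 19, 17]
`right` takes the values: -inf → 19 → 22

Answer: 22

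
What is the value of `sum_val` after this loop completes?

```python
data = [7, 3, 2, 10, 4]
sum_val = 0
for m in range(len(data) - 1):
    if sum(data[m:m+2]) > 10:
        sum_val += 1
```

Count windows with sum > 10
`sum_val` takes the values: 0 → 1 → 2

Answer: 2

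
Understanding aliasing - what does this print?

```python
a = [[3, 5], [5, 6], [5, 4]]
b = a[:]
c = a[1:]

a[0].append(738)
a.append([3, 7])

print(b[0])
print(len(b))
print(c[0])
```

Key concept: slice with nested mutation.
Step by step:
`a = [[3, 5], [5, 6], [5, 4]]` → a = [[3, 5], [5, 6], [5, 4]]
`b = a[:]` → b = [[3, 5], [5, 6], [5, 4]]
`c = a[1:]` → c = [[5, 6], [5, 4]]
`a[0].append(738)` → a = [[3, 5, 738], [5, 6], [5, 4]]; b = [[3, 5, 738], [5, 6], [5, 4]]
`a.append([3, 7])` → a = [[3, 5, 738], [5, 6], [5, 4], [3, 7]]
`print(b[0])` → prints [3, 5, 738]
`print(len(b))` → prints 3
`print(c[0])` → prints [5, 6]

Answer:
[3, 5, 738]
3
[5, 6]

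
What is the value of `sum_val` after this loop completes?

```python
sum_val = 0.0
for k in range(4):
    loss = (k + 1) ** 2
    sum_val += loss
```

Sum of squared losses 1² + 2² + ... + 4²
`sum_val` takes the values: 0.0 → 1.0 → 5.0 → 14.0 → 30.0

Answer: 30.0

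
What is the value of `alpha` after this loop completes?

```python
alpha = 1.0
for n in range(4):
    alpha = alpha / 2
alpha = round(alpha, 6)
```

Halving LR 4 times: 1 / 2^4
`alpha` takes the values: 1.0 → 0.5 → 0.25 → 0.125 → 0.0625

Answer: 0.0625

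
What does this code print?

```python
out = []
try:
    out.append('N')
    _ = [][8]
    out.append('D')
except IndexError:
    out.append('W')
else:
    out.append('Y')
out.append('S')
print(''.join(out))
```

Execution trace: 'N' (try body) → 'W' (except IndexError) → 'S' (after the try/except). Output: NWS

Answer: NWS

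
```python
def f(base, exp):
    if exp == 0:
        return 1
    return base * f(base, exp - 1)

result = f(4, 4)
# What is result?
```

f(4, 4) = 4 * 4 * 4 * 4 = 256

Answer: 256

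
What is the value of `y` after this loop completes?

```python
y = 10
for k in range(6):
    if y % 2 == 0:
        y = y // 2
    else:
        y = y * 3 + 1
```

Collatz-style transformation from 10
`y` takes the values: 10 → 5 → 16 → 8 → 4 → 2 → 1

Answer: 1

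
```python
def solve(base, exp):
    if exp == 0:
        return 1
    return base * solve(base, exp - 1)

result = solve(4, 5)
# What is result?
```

solve(4, 5) = 4 * 4 * 4 * 4 * 4 = 1024

Answer: 1024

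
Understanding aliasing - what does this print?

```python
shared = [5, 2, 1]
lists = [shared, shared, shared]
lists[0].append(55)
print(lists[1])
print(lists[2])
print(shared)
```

Key concept: list of same reference.
Step by step:
`shared = [5, 2, 1]` → shared = [5, 2, 1]
`lists = [shared, shared, shared]` → lists = [[5, 2, 1], [5, 2, 1], [5, 2, 1]]
`lists[0].append(55)` → shared = [5, 2, 1, 55]; lists = [[5, 2, 1, 55], [5, 2, 1, 55], [5, 2, 1, 55]]
`print(lists[1])` → prints [5, 2, 1, 55]
`print(lists[2])` → prints [5, 2, 1, 55]
`print(shared)` → prints [5, 2, 1, 55]

Answer:
[5, 2, 1, 55]
[5, 2, 1, 55]
[5, 2, 1, 55]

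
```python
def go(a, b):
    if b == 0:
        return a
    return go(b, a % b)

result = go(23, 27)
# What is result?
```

go(23, 27) -> go(27, 23) -> go(23, 4) -> go(4, 3) -> go(3, 1) -> go(1, 0) -> 1

Answer: 1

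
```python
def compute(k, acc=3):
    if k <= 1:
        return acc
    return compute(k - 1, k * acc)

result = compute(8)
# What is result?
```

Accumulator trace (n, acc): (8, 3) -> (7, 24) -> (6, 168) -> (5, 1008) -> (4, 5040) -> (3, 20160) -> (2, 60480) -> (1, 120960) -> return 120960

Answer: 120960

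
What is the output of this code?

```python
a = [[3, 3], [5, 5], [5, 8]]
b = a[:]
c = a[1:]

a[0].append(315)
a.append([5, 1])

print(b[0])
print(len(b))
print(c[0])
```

Key concept: slice with nested mutation.
Step by step:
`a = [[3, 3], [5, 5], [5, 8]]` → a = [[3, 3], [5, 5], [5, 8]]
`b = a[:]` → b = [[3, 3], [5, 5], [5, 8]]
`c = a[1:]` → c = [[5, 5], [5, 8]]
`a[0].append(315)` → a = [[3, 3, 315], [5, 5], [5, 8]]; b = [[3, 3, 315], [5, 5], [5, 8]]
`a.append([5, 1])` → a = [[3, 3, 315], [5, 5], [5, 8], [5, 1]]
`print(b[0])` → prints [3, 3, 315]
`print(len(b))` → prints 3
`print(c[0])` → prints [5, 5]

Answer:
[3, 3, 315]
3
[5, 5]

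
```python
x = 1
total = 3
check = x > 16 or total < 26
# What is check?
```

Trace:
`x = 1` → x = 1
`total = 3` → total = 3
`check = x > 16 or total < 26` → check = True
So check = True

Answer: True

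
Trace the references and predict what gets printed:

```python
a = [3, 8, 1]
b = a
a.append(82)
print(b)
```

Key concept: basic list aliasing.
Step by step:
`a = [3, 8, 1]` → a = [3, 8, 1]
`b = a` → b = [3, 8, 1] (same object as a)
`a.append(82)` → a = [3, 8, 1, 82] (same object as b); b = [3, 8, 1, 82] (same object as a)
`print(b)` → prints [3, 8, 1, 82]

Answer: [3, 8, 1, 82]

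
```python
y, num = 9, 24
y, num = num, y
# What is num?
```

Trace:
`y, num = 9, 24` → y = 9; num = 24
`y, num = num, y` → y = 24; num = 9
So num = 9

Answer: 9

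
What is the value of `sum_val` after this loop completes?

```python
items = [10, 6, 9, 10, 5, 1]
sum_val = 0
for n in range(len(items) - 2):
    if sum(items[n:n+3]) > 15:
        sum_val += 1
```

Count windows with sum > 15
`sum_val` takes the values: 0 → 1 → 2 → 3 → 4

Answer: 4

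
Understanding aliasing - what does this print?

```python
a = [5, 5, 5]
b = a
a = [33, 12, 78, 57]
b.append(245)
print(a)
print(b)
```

Key concept: rebinding vs mutation: a is rebound to a new list, b still points at the original.
Step by step:
`a = [5, 5, 5]` → a = [5, 5, 5]
`b = a` → b = [5, 5, 5] (same object as a)
`a = [33, 12, 78, 57]` → a = [33, 12, 78, 57]
`b.append(245)` → b = [5, 5, 5, 245]
`print(a)` → prints [33, 12, 78, 57]
`print(b)` → prints [5, 5, 5, 245]

Answer:
[33, 12, 78, 57]
[5, 5, 5, 245]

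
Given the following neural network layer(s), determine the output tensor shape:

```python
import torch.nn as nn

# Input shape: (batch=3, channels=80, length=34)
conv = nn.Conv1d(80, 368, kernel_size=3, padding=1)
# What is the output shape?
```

Input: (3, 80, 34) -> Output: (3, 368, 34)

Answer: (3, 368, 34)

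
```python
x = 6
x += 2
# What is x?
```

Trace:
`x = 6` → x = 6
`x += 2` → x = 8
So x = 8

Answer: 8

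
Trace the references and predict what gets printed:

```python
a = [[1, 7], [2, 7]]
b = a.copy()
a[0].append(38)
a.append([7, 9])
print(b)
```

Key concept: shallow copy with nested lists.
Step by step:
`a = [[1, 7], [2, 7]]` → a = [[1, 7], [2, 7]]
`b = a.copy()` → b = [[1, 7], [2, 7]]
`a[0].append(38)` → a = [[1, 7, 38], [2, 7]]; b = [[1, 7, 38], [2, 7]]
`a.append([7, 9])` → a = [[1, 7, 38], [2, 7], [7, 9]]
`print(b)` → prints [[1, 7, 38], [2, 7]]

Answer: [[1, 7, 38], [2, 7]]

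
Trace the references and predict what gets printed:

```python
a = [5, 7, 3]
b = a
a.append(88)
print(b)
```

Key concept: basic list aliasing.
Step by step:
`a = [5, 7, 3]` → a = [5, 7, 3]
`b = a` → b = [5, 7, 3] (same object as a)
`a.append(88)` → a = [5, 7, 3, 88] (same object as b); b = [5, 7, 3, 88] (same object as a)
`print(b)` → prints [5, 7, 3, 88]

Answer: [5, 7, 3, 88]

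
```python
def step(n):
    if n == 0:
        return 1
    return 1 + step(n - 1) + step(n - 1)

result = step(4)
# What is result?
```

step(n) = 1 + 2·step(n-1), step(0)=1. Closed form: (1+1)·2^4 - 1 = 31.

Answer: 31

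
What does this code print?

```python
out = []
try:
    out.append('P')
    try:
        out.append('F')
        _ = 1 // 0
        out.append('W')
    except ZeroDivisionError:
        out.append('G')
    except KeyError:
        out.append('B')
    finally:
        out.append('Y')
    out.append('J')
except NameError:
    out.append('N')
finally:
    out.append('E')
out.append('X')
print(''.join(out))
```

Execution trace: 'P' (try body) → 'F' (inner try body) → 'G' (inner except ZeroDivisionError) → 'Y' (inner finally) → 'J' (try body, no exception) → 'E' (finally) → 'X' (after the try/except). Output: PFGYJEX

Answer: PFGYJEX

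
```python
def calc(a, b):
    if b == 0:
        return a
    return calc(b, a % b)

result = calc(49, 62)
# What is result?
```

calc(49, 62) -> calc(62, 49) -> calc(49, 13) -> calc(13, 10) -> calc(10, 3) -> calc(3, 1) -> calc(1, 0) -> 1

Answer: 1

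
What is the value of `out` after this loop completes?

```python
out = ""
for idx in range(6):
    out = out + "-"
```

Repeat '-' 6 times
`out` takes the values: "" → "-" → "--" → "---" → "----" → "-----" → "------"

Answer: "------"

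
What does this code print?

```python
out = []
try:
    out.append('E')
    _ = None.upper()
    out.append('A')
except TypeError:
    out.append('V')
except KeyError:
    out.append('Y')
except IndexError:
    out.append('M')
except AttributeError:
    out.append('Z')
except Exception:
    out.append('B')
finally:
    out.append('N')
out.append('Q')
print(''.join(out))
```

Execution trace: 'E' (try body) → 'Z' (except AttributeError) → 'N' (finally) → 'Q' (after the try/except). Output: EZNQ

Answer: EZNQ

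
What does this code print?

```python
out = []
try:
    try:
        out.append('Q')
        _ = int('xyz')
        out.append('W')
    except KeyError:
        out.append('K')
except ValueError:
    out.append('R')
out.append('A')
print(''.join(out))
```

Execution trace: 'Q' (try body) → 'R' (outer except ValueError) → 'A' (after the try/except). Output: QRA

Answer: QRA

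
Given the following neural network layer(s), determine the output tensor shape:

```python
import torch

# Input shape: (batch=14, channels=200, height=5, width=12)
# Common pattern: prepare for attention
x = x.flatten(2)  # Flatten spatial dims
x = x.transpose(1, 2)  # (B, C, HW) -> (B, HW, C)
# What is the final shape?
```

Input: (14, 200, 5, 12) -> after flatten(2): (14, 200, 60) -> Output: (14, 60, 200)

Answer: (14, 60, 200)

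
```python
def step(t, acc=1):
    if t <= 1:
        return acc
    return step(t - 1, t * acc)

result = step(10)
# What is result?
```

Accumulator trace (n, acc): (10, 1) -> (9, 10) -> (8, 90) -> (7, 720) -> (6, 5040) -> (5, 30240) -> (4, 151200) -> (3, 604800) -> (2, 1814400) -> (1, 3628800) -> return 3628800

Answer: 3628800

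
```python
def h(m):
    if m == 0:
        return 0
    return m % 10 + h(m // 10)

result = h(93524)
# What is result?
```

Sum of digits of 93524: 4 + 2 + 5 + 3 + 9 = 23

Answer: 23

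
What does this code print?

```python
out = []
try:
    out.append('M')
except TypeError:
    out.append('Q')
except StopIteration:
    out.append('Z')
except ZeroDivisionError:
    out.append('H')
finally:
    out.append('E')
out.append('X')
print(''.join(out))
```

Execution trace: 'M' (try body, no exception) → 'E' (finally) → 'X' (after the try/except). Output: MEX

Answer: MEX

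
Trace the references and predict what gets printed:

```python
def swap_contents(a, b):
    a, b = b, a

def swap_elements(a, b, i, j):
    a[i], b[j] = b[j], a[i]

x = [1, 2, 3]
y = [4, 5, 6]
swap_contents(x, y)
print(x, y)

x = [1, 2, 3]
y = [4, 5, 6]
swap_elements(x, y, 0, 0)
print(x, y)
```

Key concept: parameter rebinding vs mutation.
Step by step:
`x = [1, 2, 3]` → x = [1, 2, 3]
`y = [4, 5, 6]` → y = [4, 5, 6]
`swap_contents(x, y)` → no visible change to tracked variables
`print(x, y)` → prints [1, 2, 3] [4, 5, 6]
`x = [1, 2, 3]` → x = [1, 2, 3]
`y = [4, 5, 6]` → y = [4, 5, 6]
`swap_elements(x, y, 0, 0)` → x = [4, 2, 3]; y = [1, 5, 6]
`print(x, y)` → prints [4, 2, 3] [1, 5, 6]

Answer:
[1, 2, 3] [4, 5, 6]
[4, 2, 3] [1, 5, 6]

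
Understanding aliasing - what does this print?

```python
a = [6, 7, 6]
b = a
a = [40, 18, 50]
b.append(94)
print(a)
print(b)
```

Key concept: rebinding vs mutation: a is rebound to a new list, b still points at the original.
Step by step:
`a = [6, 7, 6]` → a = [6, 7, 6]
`b = a` → b = [6, 7, 6] (same object as a)
`a = [40, 18, 50]` → a = [40, 18, 50]
`b.append(94)` → b = [6, 7, 6, 94]
`print(a)` → prints [40, 18, 50]
`print(b)` → prints [6, 7, 6, 94]

Answer:
[40, 18, 50]
[6, 7, 6, 94]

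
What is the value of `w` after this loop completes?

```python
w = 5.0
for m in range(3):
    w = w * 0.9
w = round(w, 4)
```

Exponential decay: 5.0 * 0.9^3
`w` takes the values: 5.0 → 4.5 → 4.05 → 3.645

Answer: 3.645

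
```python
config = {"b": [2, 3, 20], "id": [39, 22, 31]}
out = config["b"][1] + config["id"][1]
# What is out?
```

Trace:
`config = {"b": [2, 3, 20], "id": [39, 22, 31]}` → config = {'b': [2, 3, 20], 'id': [39, 22, 31]}
`out = config["b"][1] + config["id"][1]` → out = 25
So out = 25

Answer: 25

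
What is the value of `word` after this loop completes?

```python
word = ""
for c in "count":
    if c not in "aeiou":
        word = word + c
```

Remove vowels from 'count'
`word` takes the values: "" → "c" → "cn" → "cnt"

Answer: "cnt"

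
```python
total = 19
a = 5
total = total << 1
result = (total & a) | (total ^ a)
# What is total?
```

Trace:
`total = 19` → total = 19
`a = 5` → a = 5
`total = total << 1` → total = 38
`result = (total & a) | (total ^ a)` → result = 39
So total = 38

Answer: 38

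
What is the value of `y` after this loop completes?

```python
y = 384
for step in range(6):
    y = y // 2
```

Halve 6 times: 384 // 2^6 = 6
`y` takes the values: 384 → 192 → 96 → 48 → 24 → 12 → 6

Answer: 6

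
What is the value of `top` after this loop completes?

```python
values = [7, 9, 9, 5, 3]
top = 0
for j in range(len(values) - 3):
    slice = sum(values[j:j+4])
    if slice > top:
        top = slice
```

Max sum of 4-element window in [7, 9, 9, 5, 3]
`top` takes the values: 0 → 30

Answer: 30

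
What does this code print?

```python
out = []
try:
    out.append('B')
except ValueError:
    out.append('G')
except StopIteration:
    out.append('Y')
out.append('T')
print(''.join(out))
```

Execution trace: 'B' (try body, no exception) → 'T' (after the try/except). Output: BT

Answer: BT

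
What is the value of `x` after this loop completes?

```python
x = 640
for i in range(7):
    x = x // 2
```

Halve 7 times: 640 // 2^7 = 5
`x` takes the values: 640 → 320 → 160 → 80 → 40 → 20 → 10 → 5

Answer: 5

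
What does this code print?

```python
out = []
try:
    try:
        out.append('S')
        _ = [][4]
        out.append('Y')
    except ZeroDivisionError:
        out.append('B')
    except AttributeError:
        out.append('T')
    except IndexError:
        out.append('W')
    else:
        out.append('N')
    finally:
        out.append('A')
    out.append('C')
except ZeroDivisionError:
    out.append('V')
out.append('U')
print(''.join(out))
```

Execution trace: 'S' (inner try body) → 'W' (inner except IndexError) → 'A' (inner finally) → 'C' (try body, no exception) → 'U' (after the try/except). Output: SWACU

Answer: SWACU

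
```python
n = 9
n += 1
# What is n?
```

Trace:
`n = 9` → n = 9
`n += 1` → n = 10
So n = 10

Answer: 10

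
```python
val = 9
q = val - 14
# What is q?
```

Trace:
`val = 9` → val = 9
`q = val - 14` → q = -5
So q = -5

Answer: -5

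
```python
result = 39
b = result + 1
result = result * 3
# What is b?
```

Trace:
`result = 39` → result = 39
`b = result + 1` → b = 40
`result = result * 3` → result = 117
So b = 40

Answer: 40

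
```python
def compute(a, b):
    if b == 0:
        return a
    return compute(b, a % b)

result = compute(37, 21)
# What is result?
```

compute(37, 21) -> compute(21, 16) -> compute(16, 5) -> compute(5, 1) -> compute(1, 0) -> 1

Answer: 1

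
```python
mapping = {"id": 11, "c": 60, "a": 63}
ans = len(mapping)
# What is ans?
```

Trace:
`mapping = {"id": 11, "c": 60, "a": 63}` → mapping = {'id': 11, 'c': 60, 'a': 63}
`ans = len(mapping)` → ans = 3
So ans = 3

Answer: 3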